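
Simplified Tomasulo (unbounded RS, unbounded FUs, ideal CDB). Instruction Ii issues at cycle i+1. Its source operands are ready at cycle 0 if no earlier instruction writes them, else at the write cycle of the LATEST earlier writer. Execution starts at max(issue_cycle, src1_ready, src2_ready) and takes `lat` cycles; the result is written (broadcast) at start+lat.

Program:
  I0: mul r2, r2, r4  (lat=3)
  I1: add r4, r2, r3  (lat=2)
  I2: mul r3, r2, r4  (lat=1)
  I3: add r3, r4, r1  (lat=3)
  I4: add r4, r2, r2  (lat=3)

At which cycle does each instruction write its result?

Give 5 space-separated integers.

I0 mul r2: issue@1 deps=(None,None) exec_start@1 write@4
I1 add r4: issue@2 deps=(0,None) exec_start@4 write@6
I2 mul r3: issue@3 deps=(0,1) exec_start@6 write@7
I3 add r3: issue@4 deps=(1,None) exec_start@6 write@9
I4 add r4: issue@5 deps=(0,0) exec_start@5 write@8

Answer: 4 6 7 9 8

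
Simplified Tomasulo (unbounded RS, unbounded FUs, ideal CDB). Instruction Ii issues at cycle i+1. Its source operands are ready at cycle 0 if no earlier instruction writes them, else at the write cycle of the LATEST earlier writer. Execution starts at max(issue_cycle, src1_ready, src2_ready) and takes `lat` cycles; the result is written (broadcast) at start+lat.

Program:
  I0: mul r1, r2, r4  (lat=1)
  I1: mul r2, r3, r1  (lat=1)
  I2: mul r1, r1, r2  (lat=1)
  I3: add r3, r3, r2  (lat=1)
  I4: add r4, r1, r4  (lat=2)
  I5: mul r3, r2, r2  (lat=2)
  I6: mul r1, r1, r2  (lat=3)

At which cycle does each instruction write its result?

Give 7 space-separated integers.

Answer: 2 3 4 5 7 8 10

Derivation:
I0 mul r1: issue@1 deps=(None,None) exec_start@1 write@2
I1 mul r2: issue@2 deps=(None,0) exec_start@2 write@3
I2 mul r1: issue@3 deps=(0,1) exec_start@3 write@4
I3 add r3: issue@4 deps=(None,1) exec_start@4 write@5
I4 add r4: issue@5 deps=(2,None) exec_start@5 write@7
I5 mul r3: issue@6 deps=(1,1) exec_start@6 write@8
I6 mul r1: issue@7 deps=(2,1) exec_start@7 write@10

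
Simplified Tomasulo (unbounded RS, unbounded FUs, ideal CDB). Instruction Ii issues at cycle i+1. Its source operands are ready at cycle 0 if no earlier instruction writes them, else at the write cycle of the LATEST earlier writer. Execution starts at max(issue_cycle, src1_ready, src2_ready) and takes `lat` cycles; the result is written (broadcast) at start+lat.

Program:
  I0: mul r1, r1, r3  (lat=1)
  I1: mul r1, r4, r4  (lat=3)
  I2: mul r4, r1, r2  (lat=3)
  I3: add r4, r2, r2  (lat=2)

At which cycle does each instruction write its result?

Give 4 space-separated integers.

I0 mul r1: issue@1 deps=(None,None) exec_start@1 write@2
I1 mul r1: issue@2 deps=(None,None) exec_start@2 write@5
I2 mul r4: issue@3 deps=(1,None) exec_start@5 write@8
I3 add r4: issue@4 deps=(None,None) exec_start@4 write@6

Answer: 2 5 8 6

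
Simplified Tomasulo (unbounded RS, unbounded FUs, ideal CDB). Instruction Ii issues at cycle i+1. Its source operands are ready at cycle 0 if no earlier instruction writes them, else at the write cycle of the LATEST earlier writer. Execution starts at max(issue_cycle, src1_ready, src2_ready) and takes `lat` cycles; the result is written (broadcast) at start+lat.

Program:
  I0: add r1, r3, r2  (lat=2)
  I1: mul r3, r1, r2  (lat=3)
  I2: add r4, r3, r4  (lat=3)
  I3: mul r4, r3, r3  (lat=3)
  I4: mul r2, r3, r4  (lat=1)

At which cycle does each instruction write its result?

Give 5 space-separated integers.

Answer: 3 6 9 9 10

Derivation:
I0 add r1: issue@1 deps=(None,None) exec_start@1 write@3
I1 mul r3: issue@2 deps=(0,None) exec_start@3 write@6
I2 add r4: issue@3 deps=(1,None) exec_start@6 write@9
I3 mul r4: issue@4 deps=(1,1) exec_start@6 write@9
I4 mul r2: issue@5 deps=(1,3) exec_start@9 write@10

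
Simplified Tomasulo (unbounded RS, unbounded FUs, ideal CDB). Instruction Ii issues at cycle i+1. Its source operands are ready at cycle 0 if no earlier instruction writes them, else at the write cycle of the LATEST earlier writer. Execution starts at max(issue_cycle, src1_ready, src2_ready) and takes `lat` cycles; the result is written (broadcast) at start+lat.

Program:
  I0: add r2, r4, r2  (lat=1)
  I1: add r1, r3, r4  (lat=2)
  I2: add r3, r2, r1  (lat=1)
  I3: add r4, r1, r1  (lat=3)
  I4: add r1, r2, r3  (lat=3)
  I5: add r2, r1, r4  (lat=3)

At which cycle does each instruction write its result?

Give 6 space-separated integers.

I0 add r2: issue@1 deps=(None,None) exec_start@1 write@2
I1 add r1: issue@2 deps=(None,None) exec_start@2 write@4
I2 add r3: issue@3 deps=(0,1) exec_start@4 write@5
I3 add r4: issue@4 deps=(1,1) exec_start@4 write@7
I4 add r1: issue@5 deps=(0,2) exec_start@5 write@8
I5 add r2: issue@6 deps=(4,3) exec_start@8 write@11

Answer: 2 4 5 7 8 11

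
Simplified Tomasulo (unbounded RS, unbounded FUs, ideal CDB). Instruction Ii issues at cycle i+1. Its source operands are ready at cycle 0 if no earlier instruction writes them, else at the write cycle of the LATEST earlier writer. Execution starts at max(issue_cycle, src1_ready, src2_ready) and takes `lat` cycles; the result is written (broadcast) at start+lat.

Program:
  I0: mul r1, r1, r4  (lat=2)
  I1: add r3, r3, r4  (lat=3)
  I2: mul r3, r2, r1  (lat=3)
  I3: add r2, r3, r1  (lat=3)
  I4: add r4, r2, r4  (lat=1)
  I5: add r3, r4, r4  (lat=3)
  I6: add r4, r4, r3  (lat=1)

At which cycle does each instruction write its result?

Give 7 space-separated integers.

Answer: 3 5 6 9 10 13 14

Derivation:
I0 mul r1: issue@1 deps=(None,None) exec_start@1 write@3
I1 add r3: issue@2 deps=(None,None) exec_start@2 write@5
I2 mul r3: issue@3 deps=(None,0) exec_start@3 write@6
I3 add r2: issue@4 deps=(2,0) exec_start@6 write@9
I4 add r4: issue@5 deps=(3,None) exec_start@9 write@10
I5 add r3: issue@6 deps=(4,4) exec_start@10 write@13
I6 add r4: issue@7 deps=(4,5) exec_start@13 write@14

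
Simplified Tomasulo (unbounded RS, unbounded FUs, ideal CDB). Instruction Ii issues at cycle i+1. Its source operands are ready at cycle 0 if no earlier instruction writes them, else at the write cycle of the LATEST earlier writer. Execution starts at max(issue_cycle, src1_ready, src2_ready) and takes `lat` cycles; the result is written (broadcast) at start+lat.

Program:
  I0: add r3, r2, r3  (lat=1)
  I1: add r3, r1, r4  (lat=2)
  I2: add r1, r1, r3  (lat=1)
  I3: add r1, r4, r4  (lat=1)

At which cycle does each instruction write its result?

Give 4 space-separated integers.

Answer: 2 4 5 5

Derivation:
I0 add r3: issue@1 deps=(None,None) exec_start@1 write@2
I1 add r3: issue@2 deps=(None,None) exec_start@2 write@4
I2 add r1: issue@3 deps=(None,1) exec_start@4 write@5
I3 add r1: issue@4 deps=(None,None) exec_start@4 write@5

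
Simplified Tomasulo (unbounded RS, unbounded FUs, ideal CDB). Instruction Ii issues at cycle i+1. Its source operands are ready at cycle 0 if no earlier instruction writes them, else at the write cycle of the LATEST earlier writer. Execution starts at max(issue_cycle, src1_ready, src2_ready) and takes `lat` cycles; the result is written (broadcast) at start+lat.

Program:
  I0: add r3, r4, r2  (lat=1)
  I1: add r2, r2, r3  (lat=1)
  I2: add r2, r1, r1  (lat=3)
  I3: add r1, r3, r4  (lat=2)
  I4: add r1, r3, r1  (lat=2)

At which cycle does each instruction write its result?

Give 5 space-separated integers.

I0 add r3: issue@1 deps=(None,None) exec_start@1 write@2
I1 add r2: issue@2 deps=(None,0) exec_start@2 write@3
I2 add r2: issue@3 deps=(None,None) exec_start@3 write@6
I3 add r1: issue@4 deps=(0,None) exec_start@4 write@6
I4 add r1: issue@5 deps=(0,3) exec_start@6 write@8

Answer: 2 3 6 6 8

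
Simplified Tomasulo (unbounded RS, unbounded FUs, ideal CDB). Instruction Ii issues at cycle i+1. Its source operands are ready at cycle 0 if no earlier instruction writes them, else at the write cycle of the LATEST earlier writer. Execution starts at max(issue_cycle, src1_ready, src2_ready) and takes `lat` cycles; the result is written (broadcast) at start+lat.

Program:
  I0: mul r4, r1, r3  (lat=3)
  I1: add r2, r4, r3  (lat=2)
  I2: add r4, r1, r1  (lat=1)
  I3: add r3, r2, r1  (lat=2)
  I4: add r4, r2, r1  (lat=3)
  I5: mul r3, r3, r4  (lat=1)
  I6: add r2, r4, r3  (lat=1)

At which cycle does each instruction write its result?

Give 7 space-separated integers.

Answer: 4 6 4 8 9 10 11

Derivation:
I0 mul r4: issue@1 deps=(None,None) exec_start@1 write@4
I1 add r2: issue@2 deps=(0,None) exec_start@4 write@6
I2 add r4: issue@3 deps=(None,None) exec_start@3 write@4
I3 add r3: issue@4 deps=(1,None) exec_start@6 write@8
I4 add r4: issue@5 deps=(1,None) exec_start@6 write@9
I5 mul r3: issue@6 deps=(3,4) exec_start@9 write@10
I6 add r2: issue@7 deps=(4,5) exec_start@10 write@11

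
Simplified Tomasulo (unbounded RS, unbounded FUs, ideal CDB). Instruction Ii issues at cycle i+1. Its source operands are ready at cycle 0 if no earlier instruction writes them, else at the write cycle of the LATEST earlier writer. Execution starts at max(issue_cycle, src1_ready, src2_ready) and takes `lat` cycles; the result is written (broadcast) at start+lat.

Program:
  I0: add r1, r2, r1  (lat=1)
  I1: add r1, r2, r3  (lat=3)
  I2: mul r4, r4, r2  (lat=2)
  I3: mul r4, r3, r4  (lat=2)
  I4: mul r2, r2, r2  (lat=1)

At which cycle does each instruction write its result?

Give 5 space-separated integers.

Answer: 2 5 5 7 6

Derivation:
I0 add r1: issue@1 deps=(None,None) exec_start@1 write@2
I1 add r1: issue@2 deps=(None,None) exec_start@2 write@5
I2 mul r4: issue@3 deps=(None,None) exec_start@3 write@5
I3 mul r4: issue@4 deps=(None,2) exec_start@5 write@7
I4 mul r2: issue@5 deps=(None,None) exec_start@5 write@6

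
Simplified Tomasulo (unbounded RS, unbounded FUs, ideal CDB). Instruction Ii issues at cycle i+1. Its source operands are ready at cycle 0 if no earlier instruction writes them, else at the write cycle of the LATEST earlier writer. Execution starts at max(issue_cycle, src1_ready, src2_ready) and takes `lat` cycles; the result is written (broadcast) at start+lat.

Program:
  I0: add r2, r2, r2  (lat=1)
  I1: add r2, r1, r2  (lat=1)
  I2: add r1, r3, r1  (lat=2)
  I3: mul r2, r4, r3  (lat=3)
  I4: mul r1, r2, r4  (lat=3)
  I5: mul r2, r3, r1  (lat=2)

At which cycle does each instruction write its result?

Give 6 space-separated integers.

Answer: 2 3 5 7 10 12

Derivation:
I0 add r2: issue@1 deps=(None,None) exec_start@1 write@2
I1 add r2: issue@2 deps=(None,0) exec_start@2 write@3
I2 add r1: issue@3 deps=(None,None) exec_start@3 write@5
I3 mul r2: issue@4 deps=(None,None) exec_start@4 write@7
I4 mul r1: issue@5 deps=(3,None) exec_start@7 write@10
I5 mul r2: issue@6 deps=(None,4) exec_start@10 write@12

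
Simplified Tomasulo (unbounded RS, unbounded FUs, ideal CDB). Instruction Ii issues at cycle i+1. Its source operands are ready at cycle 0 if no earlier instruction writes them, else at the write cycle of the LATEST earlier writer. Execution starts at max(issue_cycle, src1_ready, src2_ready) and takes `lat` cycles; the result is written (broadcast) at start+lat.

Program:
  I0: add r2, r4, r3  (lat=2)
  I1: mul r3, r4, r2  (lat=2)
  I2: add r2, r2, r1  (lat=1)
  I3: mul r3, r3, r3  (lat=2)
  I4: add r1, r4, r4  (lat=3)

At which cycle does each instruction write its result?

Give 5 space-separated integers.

Answer: 3 5 4 7 8

Derivation:
I0 add r2: issue@1 deps=(None,None) exec_start@1 write@3
I1 mul r3: issue@2 deps=(None,0) exec_start@3 write@5
I2 add r2: issue@3 deps=(0,None) exec_start@3 write@4
I3 mul r3: issue@4 deps=(1,1) exec_start@5 write@7
I4 add r1: issue@5 deps=(None,None) exec_start@5 write@8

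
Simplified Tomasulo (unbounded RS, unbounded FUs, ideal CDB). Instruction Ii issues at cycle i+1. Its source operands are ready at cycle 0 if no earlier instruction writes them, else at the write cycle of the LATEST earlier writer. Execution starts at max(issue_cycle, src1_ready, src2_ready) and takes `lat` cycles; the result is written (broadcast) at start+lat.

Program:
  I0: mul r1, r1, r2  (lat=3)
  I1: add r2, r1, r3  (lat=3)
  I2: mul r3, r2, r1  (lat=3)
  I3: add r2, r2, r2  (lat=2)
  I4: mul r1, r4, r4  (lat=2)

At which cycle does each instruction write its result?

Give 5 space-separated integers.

I0 mul r1: issue@1 deps=(None,None) exec_start@1 write@4
I1 add r2: issue@2 deps=(0,None) exec_start@4 write@7
I2 mul r3: issue@3 deps=(1,0) exec_start@7 write@10
I3 add r2: issue@4 deps=(1,1) exec_start@7 write@9
I4 mul r1: issue@5 deps=(None,None) exec_start@5 write@7

Answer: 4 7 10 9 7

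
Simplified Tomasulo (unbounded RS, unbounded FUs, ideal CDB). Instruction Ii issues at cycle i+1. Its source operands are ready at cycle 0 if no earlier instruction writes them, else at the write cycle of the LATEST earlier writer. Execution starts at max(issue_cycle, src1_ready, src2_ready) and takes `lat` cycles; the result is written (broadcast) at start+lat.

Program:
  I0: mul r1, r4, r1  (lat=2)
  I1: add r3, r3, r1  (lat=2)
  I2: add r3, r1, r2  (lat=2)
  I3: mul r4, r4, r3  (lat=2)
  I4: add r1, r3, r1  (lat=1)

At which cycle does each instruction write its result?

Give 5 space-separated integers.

I0 mul r1: issue@1 deps=(None,None) exec_start@1 write@3
I1 add r3: issue@2 deps=(None,0) exec_start@3 write@5
I2 add r3: issue@3 deps=(0,None) exec_start@3 write@5
I3 mul r4: issue@4 deps=(None,2) exec_start@5 write@7
I4 add r1: issue@5 deps=(2,0) exec_start@5 write@6

Answer: 3 5 5 7 6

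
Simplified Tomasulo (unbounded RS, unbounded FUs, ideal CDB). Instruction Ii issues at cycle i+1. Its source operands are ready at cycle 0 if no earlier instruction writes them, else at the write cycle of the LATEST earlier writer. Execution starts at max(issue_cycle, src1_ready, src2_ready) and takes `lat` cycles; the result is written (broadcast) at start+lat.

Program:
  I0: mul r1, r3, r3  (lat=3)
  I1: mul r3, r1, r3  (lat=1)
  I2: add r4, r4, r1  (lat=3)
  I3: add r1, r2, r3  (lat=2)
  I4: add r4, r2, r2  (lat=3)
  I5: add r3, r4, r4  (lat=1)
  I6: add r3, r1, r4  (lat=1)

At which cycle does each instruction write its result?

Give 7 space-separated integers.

I0 mul r1: issue@1 deps=(None,None) exec_start@1 write@4
I1 mul r3: issue@2 deps=(0,None) exec_start@4 write@5
I2 add r4: issue@3 deps=(None,0) exec_start@4 write@7
I3 add r1: issue@4 deps=(None,1) exec_start@5 write@7
I4 add r4: issue@5 deps=(None,None) exec_start@5 write@8
I5 add r3: issue@6 deps=(4,4) exec_start@8 write@9
I6 add r3: issue@7 deps=(3,4) exec_start@8 write@9

Answer: 4 5 7 7 8 9 9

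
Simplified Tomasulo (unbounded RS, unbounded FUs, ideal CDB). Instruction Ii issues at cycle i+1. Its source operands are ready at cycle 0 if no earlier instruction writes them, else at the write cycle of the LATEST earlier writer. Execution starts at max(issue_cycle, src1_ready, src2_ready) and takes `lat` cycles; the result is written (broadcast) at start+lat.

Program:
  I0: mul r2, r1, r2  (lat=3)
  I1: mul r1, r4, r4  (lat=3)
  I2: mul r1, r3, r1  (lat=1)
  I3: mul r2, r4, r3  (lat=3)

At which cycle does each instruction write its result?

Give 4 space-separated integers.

Answer: 4 5 6 7

Derivation:
I0 mul r2: issue@1 deps=(None,None) exec_start@1 write@4
I1 mul r1: issue@2 deps=(None,None) exec_start@2 write@5
I2 mul r1: issue@3 deps=(None,1) exec_start@5 write@6
I3 mul r2: issue@4 deps=(None,None) exec_start@4 write@7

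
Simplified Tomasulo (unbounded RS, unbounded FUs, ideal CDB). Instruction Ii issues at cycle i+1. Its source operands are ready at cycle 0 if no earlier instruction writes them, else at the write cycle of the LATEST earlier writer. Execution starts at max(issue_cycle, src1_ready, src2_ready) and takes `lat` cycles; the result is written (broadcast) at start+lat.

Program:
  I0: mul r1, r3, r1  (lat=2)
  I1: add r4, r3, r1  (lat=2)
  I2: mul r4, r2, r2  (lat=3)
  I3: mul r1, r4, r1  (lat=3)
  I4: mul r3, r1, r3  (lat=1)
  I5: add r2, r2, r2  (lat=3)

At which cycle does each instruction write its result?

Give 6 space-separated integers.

Answer: 3 5 6 9 10 9

Derivation:
I0 mul r1: issue@1 deps=(None,None) exec_start@1 write@3
I1 add r4: issue@2 deps=(None,0) exec_start@3 write@5
I2 mul r4: issue@3 deps=(None,None) exec_start@3 write@6
I3 mul r1: issue@4 deps=(2,0) exec_start@6 write@9
I4 mul r3: issue@5 deps=(3,None) exec_start@9 write@10
I5 add r2: issue@6 deps=(None,None) exec_start@6 write@9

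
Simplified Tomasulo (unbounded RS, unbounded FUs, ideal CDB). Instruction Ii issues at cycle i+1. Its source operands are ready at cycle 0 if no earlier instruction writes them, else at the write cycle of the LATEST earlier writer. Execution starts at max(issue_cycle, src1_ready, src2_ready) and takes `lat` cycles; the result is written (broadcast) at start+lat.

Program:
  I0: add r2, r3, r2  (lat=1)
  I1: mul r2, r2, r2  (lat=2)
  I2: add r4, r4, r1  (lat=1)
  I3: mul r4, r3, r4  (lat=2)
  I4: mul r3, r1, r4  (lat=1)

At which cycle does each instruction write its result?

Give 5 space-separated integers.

Answer: 2 4 4 6 7

Derivation:
I0 add r2: issue@1 deps=(None,None) exec_start@1 write@2
I1 mul r2: issue@2 deps=(0,0) exec_start@2 write@4
I2 add r4: issue@3 deps=(None,None) exec_start@3 write@4
I3 mul r4: issue@4 deps=(None,2) exec_start@4 write@6
I4 mul r3: issue@5 deps=(None,3) exec_start@6 write@7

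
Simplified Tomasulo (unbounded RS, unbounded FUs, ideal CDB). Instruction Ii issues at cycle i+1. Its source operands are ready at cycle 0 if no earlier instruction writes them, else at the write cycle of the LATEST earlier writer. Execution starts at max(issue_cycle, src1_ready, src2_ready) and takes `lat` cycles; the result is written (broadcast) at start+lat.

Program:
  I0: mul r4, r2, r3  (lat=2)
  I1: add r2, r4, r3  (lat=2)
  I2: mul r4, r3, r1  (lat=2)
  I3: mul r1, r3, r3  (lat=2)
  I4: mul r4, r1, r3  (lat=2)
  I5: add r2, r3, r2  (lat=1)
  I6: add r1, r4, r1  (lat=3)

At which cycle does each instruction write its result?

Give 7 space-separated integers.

Answer: 3 5 5 6 8 7 11

Derivation:
I0 mul r4: issue@1 deps=(None,None) exec_start@1 write@3
I1 add r2: issue@2 deps=(0,None) exec_start@3 write@5
I2 mul r4: issue@3 deps=(None,None) exec_start@3 write@5
I3 mul r1: issue@4 deps=(None,None) exec_start@4 write@6
I4 mul r4: issue@5 deps=(3,None) exec_start@6 write@8
I5 add r2: issue@6 deps=(None,1) exec_start@6 write@7
I6 add r1: issue@7 deps=(4,3) exec_start@8 write@11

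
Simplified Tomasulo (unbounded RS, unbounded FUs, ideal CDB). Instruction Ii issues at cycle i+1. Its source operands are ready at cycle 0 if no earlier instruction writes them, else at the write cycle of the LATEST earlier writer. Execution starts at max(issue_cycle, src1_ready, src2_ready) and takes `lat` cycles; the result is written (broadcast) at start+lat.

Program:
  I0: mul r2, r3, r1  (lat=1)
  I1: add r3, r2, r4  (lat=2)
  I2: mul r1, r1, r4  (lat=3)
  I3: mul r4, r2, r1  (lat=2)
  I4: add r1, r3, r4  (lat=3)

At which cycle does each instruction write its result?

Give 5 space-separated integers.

Answer: 2 4 6 8 11

Derivation:
I0 mul r2: issue@1 deps=(None,None) exec_start@1 write@2
I1 add r3: issue@2 deps=(0,None) exec_start@2 write@4
I2 mul r1: issue@3 deps=(None,None) exec_start@3 write@6
I3 mul r4: issue@4 deps=(0,2) exec_start@6 write@8
I4 add r1: issue@5 deps=(1,3) exec_start@8 write@11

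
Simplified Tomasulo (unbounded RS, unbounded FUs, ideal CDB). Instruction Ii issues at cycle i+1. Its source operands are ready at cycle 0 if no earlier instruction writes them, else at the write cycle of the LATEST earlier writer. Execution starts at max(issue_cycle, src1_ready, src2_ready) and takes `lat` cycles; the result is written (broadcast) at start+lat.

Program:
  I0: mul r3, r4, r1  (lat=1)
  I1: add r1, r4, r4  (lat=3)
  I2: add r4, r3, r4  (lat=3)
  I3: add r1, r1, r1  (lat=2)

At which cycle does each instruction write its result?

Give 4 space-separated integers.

I0 mul r3: issue@1 deps=(None,None) exec_start@1 write@2
I1 add r1: issue@2 deps=(None,None) exec_start@2 write@5
I2 add r4: issue@3 deps=(0,None) exec_start@3 write@6
I3 add r1: issue@4 deps=(1,1) exec_start@5 write@7

Answer: 2 5 6 7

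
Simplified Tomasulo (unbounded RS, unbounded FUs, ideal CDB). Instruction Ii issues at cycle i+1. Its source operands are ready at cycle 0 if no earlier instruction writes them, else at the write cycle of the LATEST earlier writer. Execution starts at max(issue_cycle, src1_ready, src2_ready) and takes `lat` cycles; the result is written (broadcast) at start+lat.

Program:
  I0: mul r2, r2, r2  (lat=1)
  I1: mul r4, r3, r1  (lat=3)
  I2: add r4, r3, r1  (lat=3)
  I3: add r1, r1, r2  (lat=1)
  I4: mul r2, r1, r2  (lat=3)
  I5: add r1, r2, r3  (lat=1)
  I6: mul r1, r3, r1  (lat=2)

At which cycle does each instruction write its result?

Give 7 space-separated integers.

I0 mul r2: issue@1 deps=(None,None) exec_start@1 write@2
I1 mul r4: issue@2 deps=(None,None) exec_start@2 write@5
I2 add r4: issue@3 deps=(None,None) exec_start@3 write@6
I3 add r1: issue@4 deps=(None,0) exec_start@4 write@5
I4 mul r2: issue@5 deps=(3,0) exec_start@5 write@8
I5 add r1: issue@6 deps=(4,None) exec_start@8 write@9
I6 mul r1: issue@7 deps=(None,5) exec_start@9 write@11

Answer: 2 5 6 5 8 9 11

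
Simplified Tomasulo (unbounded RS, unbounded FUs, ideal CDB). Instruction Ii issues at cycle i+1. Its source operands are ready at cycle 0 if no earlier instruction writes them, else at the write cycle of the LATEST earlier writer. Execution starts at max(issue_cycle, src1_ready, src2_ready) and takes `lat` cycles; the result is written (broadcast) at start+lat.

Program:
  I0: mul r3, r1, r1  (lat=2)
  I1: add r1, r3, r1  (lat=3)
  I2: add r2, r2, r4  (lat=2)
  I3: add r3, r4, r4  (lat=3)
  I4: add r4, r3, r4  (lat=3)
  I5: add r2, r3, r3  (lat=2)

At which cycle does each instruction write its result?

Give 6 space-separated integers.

Answer: 3 6 5 7 10 9

Derivation:
I0 mul r3: issue@1 deps=(None,None) exec_start@1 write@3
I1 add r1: issue@2 deps=(0,None) exec_start@3 write@6
I2 add r2: issue@3 deps=(None,None) exec_start@3 write@5
I3 add r3: issue@4 deps=(None,None) exec_start@4 write@7
I4 add r4: issue@5 deps=(3,None) exec_start@7 write@10
I5 add r2: issue@6 deps=(3,3) exec_start@7 write@9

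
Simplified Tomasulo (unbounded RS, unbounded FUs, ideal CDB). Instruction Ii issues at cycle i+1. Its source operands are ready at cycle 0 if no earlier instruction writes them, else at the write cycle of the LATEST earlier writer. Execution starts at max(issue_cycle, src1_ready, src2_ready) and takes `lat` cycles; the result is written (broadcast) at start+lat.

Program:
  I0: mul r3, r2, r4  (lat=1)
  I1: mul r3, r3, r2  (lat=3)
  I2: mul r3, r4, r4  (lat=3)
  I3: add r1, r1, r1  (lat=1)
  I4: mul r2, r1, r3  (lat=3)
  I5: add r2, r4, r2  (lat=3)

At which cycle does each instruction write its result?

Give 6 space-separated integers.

I0 mul r3: issue@1 deps=(None,None) exec_start@1 write@2
I1 mul r3: issue@2 deps=(0,None) exec_start@2 write@5
I2 mul r3: issue@3 deps=(None,None) exec_start@3 write@6
I3 add r1: issue@4 deps=(None,None) exec_start@4 write@5
I4 mul r2: issue@5 deps=(3,2) exec_start@6 write@9
I5 add r2: issue@6 deps=(None,4) exec_start@9 write@12

Answer: 2 5 6 5 9 12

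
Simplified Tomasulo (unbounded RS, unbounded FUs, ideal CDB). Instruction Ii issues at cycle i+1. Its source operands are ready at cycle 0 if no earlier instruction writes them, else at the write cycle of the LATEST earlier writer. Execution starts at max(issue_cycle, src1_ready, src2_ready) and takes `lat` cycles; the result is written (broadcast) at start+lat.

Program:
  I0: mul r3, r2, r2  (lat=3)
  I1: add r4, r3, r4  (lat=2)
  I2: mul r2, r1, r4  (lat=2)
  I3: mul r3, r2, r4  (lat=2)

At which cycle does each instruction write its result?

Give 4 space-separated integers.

Answer: 4 6 8 10

Derivation:
I0 mul r3: issue@1 deps=(None,None) exec_start@1 write@4
I1 add r4: issue@2 deps=(0,None) exec_start@4 write@6
I2 mul r2: issue@3 deps=(None,1) exec_start@6 write@8
I3 mul r3: issue@4 deps=(2,1) exec_start@8 write@10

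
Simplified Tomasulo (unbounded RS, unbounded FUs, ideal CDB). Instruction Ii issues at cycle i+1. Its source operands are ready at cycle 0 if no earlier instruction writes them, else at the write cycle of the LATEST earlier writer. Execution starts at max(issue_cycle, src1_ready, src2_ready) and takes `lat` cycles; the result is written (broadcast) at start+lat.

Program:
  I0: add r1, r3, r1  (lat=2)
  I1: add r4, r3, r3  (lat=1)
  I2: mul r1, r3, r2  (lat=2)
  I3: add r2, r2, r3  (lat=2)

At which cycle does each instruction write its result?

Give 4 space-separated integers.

I0 add r1: issue@1 deps=(None,None) exec_start@1 write@3
I1 add r4: issue@2 deps=(None,None) exec_start@2 write@3
I2 mul r1: issue@3 deps=(None,None) exec_start@3 write@5
I3 add r2: issue@4 deps=(None,None) exec_start@4 write@6

Answer: 3 3 5 6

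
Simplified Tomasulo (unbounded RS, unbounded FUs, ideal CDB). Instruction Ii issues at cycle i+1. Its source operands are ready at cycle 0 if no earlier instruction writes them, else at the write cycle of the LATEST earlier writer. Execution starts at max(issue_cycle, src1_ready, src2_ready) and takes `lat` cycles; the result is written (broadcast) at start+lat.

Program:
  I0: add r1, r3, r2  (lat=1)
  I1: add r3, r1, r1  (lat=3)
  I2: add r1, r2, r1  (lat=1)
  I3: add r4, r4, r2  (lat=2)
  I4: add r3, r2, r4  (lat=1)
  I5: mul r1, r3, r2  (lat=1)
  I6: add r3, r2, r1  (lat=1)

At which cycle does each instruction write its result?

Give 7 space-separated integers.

Answer: 2 5 4 6 7 8 9

Derivation:
I0 add r1: issue@1 deps=(None,None) exec_start@1 write@2
I1 add r3: issue@2 deps=(0,0) exec_start@2 write@5
I2 add r1: issue@3 deps=(None,0) exec_start@3 write@4
I3 add r4: issue@4 deps=(None,None) exec_start@4 write@6
I4 add r3: issue@5 deps=(None,3) exec_start@6 write@7
I5 mul r1: issue@6 deps=(4,None) exec_start@7 write@8
I6 add r3: issue@7 deps=(None,5) exec_start@8 write@9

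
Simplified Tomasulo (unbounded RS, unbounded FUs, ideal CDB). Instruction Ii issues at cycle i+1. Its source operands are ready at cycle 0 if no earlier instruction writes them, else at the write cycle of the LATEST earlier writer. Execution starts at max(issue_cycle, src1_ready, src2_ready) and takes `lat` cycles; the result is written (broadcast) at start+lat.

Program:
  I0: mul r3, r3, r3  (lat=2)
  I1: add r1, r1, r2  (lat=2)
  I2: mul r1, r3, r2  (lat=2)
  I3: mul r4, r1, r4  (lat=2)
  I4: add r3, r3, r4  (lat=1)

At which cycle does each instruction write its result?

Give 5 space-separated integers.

I0 mul r3: issue@1 deps=(None,None) exec_start@1 write@3
I1 add r1: issue@2 deps=(None,None) exec_start@2 write@4
I2 mul r1: issue@3 deps=(0,None) exec_start@3 write@5
I3 mul r4: issue@4 deps=(2,None) exec_start@5 write@7
I4 add r3: issue@5 deps=(0,3) exec_start@7 write@8

Answer: 3 4 5 7 8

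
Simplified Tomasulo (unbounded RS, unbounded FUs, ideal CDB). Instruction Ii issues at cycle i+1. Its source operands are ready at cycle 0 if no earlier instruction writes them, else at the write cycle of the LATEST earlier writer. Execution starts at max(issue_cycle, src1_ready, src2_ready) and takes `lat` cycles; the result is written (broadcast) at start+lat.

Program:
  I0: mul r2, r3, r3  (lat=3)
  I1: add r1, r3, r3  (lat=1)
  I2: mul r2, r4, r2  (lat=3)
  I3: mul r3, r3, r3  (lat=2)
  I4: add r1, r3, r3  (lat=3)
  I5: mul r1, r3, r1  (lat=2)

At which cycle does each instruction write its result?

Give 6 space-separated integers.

I0 mul r2: issue@1 deps=(None,None) exec_start@1 write@4
I1 add r1: issue@2 deps=(None,None) exec_start@2 write@3
I2 mul r2: issue@3 deps=(None,0) exec_start@4 write@7
I3 mul r3: issue@4 deps=(None,None) exec_start@4 write@6
I4 add r1: issue@5 deps=(3,3) exec_start@6 write@9
I5 mul r1: issue@6 deps=(3,4) exec_start@9 write@11

Answer: 4 3 7 6 9 11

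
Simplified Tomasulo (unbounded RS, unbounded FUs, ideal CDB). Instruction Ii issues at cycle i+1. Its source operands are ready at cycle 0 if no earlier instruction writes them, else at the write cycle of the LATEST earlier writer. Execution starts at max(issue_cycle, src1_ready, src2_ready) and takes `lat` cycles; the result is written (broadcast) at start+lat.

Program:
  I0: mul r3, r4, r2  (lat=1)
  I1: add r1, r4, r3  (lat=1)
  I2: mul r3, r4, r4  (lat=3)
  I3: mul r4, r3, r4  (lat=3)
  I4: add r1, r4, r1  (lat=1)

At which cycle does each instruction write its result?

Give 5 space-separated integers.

I0 mul r3: issue@1 deps=(None,None) exec_start@1 write@2
I1 add r1: issue@2 deps=(None,0) exec_start@2 write@3
I2 mul r3: issue@3 deps=(None,None) exec_start@3 write@6
I3 mul r4: issue@4 deps=(2,None) exec_start@6 write@9
I4 add r1: issue@5 deps=(3,1) exec_start@9 write@10

Answer: 2 3 6 9 10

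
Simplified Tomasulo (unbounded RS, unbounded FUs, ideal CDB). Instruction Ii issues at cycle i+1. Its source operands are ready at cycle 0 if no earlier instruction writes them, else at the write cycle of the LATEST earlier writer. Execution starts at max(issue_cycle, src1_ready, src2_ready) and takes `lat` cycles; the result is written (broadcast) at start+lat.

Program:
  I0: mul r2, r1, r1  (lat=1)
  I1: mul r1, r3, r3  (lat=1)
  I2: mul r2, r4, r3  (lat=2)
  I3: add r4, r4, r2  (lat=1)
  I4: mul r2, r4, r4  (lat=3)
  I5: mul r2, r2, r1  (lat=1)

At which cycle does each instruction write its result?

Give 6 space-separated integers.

Answer: 2 3 5 6 9 10

Derivation:
I0 mul r2: issue@1 deps=(None,None) exec_start@1 write@2
I1 mul r1: issue@2 deps=(None,None) exec_start@2 write@3
I2 mul r2: issue@3 deps=(None,None) exec_start@3 write@5
I3 add r4: issue@4 deps=(None,2) exec_start@5 write@6
I4 mul r2: issue@5 deps=(3,3) exec_start@6 write@9
I5 mul r2: issue@6 deps=(4,1) exec_start@9 write@10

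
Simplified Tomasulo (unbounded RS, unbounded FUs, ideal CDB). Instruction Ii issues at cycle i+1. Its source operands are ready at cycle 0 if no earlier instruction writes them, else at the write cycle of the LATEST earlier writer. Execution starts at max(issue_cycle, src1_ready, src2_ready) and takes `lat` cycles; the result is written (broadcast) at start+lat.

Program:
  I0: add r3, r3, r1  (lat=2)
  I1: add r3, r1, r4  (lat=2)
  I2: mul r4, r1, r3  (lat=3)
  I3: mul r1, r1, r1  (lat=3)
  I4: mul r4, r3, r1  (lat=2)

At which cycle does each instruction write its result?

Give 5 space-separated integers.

Answer: 3 4 7 7 9

Derivation:
I0 add r3: issue@1 deps=(None,None) exec_start@1 write@3
I1 add r3: issue@2 deps=(None,None) exec_start@2 write@4
I2 mul r4: issue@3 deps=(None,1) exec_start@4 write@7
I3 mul r1: issue@4 deps=(None,None) exec_start@4 write@7
I4 mul r4: issue@5 deps=(1,3) exec_start@7 write@9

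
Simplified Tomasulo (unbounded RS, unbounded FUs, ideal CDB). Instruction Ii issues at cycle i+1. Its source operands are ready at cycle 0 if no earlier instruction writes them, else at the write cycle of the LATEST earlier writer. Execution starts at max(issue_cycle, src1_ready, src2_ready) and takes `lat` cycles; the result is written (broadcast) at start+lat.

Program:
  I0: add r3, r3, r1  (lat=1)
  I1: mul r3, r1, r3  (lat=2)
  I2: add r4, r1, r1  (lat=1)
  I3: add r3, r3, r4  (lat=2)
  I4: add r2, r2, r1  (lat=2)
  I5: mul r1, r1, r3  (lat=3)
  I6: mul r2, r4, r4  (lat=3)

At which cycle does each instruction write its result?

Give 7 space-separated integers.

I0 add r3: issue@1 deps=(None,None) exec_start@1 write@2
I1 mul r3: issue@2 deps=(None,0) exec_start@2 write@4
I2 add r4: issue@3 deps=(None,None) exec_start@3 write@4
I3 add r3: issue@4 deps=(1,2) exec_start@4 write@6
I4 add r2: issue@5 deps=(None,None) exec_start@5 write@7
I5 mul r1: issue@6 deps=(None,3) exec_start@6 write@9
I6 mul r2: issue@7 deps=(2,2) exec_start@7 write@10

Answer: 2 4 4 6 7 9 10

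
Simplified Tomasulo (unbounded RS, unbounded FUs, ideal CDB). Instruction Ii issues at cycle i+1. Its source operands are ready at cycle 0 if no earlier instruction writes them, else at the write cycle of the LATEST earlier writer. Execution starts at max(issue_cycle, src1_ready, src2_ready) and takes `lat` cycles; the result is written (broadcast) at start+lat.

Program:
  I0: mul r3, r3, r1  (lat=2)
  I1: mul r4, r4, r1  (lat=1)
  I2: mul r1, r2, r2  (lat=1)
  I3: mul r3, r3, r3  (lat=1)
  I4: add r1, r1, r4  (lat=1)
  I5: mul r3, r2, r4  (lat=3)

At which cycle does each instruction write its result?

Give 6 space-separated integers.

I0 mul r3: issue@1 deps=(None,None) exec_start@1 write@3
I1 mul r4: issue@2 deps=(None,None) exec_start@2 write@3
I2 mul r1: issue@3 deps=(None,None) exec_start@3 write@4
I3 mul r3: issue@4 deps=(0,0) exec_start@4 write@5
I4 add r1: issue@5 deps=(2,1) exec_start@5 write@6
I5 mul r3: issue@6 deps=(None,1) exec_start@6 write@9

Answer: 3 3 4 5 6 9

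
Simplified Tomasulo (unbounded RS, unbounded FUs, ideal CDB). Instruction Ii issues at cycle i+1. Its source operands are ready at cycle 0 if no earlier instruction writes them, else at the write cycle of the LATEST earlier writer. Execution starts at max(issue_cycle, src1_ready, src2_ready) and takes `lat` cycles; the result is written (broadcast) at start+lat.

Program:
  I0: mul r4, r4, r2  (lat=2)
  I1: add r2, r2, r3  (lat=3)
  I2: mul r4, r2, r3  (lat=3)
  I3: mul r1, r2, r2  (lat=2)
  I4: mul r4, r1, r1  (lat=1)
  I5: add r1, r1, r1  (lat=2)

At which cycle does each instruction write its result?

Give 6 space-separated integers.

I0 mul r4: issue@1 deps=(None,None) exec_start@1 write@3
I1 add r2: issue@2 deps=(None,None) exec_start@2 write@5
I2 mul r4: issue@3 deps=(1,None) exec_start@5 write@8
I3 mul r1: issue@4 deps=(1,1) exec_start@5 write@7
I4 mul r4: issue@5 deps=(3,3) exec_start@7 write@8
I5 add r1: issue@6 deps=(3,3) exec_start@7 write@9

Answer: 3 5 8 7 8 9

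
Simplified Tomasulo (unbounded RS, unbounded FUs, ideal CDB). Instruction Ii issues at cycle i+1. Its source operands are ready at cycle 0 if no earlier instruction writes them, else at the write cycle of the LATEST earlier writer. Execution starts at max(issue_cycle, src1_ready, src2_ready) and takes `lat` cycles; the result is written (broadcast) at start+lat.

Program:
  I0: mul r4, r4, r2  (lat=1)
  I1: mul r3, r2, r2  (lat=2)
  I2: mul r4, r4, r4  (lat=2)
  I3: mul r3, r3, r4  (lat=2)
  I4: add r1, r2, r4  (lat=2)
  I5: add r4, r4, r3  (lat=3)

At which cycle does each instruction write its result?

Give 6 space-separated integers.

I0 mul r4: issue@1 deps=(None,None) exec_start@1 write@2
I1 mul r3: issue@2 deps=(None,None) exec_start@2 write@4
I2 mul r4: issue@3 deps=(0,0) exec_start@3 write@5
I3 mul r3: issue@4 deps=(1,2) exec_start@5 write@7
I4 add r1: issue@5 deps=(None,2) exec_start@5 write@7
I5 add r4: issue@6 deps=(2,3) exec_start@7 write@10

Answer: 2 4 5 7 7 10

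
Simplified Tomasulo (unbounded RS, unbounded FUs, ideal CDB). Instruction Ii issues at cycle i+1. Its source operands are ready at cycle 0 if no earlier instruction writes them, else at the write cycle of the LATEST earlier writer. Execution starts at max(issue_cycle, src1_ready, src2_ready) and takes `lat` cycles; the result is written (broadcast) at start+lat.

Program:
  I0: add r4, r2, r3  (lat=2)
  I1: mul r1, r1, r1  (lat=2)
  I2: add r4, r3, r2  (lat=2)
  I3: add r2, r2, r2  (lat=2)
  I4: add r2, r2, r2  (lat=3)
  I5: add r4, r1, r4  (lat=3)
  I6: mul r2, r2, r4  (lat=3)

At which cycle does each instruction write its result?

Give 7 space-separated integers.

I0 add r4: issue@1 deps=(None,None) exec_start@1 write@3
I1 mul r1: issue@2 deps=(None,None) exec_start@2 write@4
I2 add r4: issue@3 deps=(None,None) exec_start@3 write@5
I3 add r2: issue@4 deps=(None,None) exec_start@4 write@6
I4 add r2: issue@5 deps=(3,3) exec_start@6 write@9
I5 add r4: issue@6 deps=(1,2) exec_start@6 write@9
I6 mul r2: issue@7 deps=(4,5) exec_start@9 write@12

Answer: 3 4 5 6 9 9 12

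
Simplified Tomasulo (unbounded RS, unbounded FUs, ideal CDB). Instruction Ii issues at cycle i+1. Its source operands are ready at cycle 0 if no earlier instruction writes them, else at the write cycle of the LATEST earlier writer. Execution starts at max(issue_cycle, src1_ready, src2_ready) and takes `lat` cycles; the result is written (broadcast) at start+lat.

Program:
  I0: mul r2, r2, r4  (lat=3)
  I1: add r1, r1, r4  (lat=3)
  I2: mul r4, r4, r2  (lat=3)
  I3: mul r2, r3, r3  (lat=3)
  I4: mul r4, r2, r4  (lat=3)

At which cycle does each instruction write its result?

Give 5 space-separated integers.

Answer: 4 5 7 7 10

Derivation:
I0 mul r2: issue@1 deps=(None,None) exec_start@1 write@4
I1 add r1: issue@2 deps=(None,None) exec_start@2 write@5
I2 mul r4: issue@3 deps=(None,0) exec_start@4 write@7
I3 mul r2: issue@4 deps=(None,None) exec_start@4 write@7
I4 mul r4: issue@5 deps=(3,2) exec_start@7 write@10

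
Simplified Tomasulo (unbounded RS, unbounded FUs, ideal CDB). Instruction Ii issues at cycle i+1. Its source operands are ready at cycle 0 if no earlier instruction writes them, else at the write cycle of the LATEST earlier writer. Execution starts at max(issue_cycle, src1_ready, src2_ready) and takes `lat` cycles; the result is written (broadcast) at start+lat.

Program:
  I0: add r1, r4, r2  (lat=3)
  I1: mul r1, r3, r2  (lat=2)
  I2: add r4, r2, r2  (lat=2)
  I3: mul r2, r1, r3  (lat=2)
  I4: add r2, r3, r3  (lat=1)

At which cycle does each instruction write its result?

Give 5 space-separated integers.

I0 add r1: issue@1 deps=(None,None) exec_start@1 write@4
I1 mul r1: issue@2 deps=(None,None) exec_start@2 write@4
I2 add r4: issue@3 deps=(None,None) exec_start@3 write@5
I3 mul r2: issue@4 deps=(1,None) exec_start@4 write@6
I4 add r2: issue@5 deps=(None,None) exec_start@5 write@6

Answer: 4 4 5 6 6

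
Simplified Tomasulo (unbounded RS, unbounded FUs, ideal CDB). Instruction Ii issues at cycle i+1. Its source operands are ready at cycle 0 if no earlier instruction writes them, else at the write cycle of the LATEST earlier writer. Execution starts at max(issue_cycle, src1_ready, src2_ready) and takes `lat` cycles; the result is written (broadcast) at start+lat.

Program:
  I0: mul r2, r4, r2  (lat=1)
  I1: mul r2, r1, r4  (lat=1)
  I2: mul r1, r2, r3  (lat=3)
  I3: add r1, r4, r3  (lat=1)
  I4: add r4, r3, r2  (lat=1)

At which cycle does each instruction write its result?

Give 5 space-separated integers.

I0 mul r2: issue@1 deps=(None,None) exec_start@1 write@2
I1 mul r2: issue@2 deps=(None,None) exec_start@2 write@3
I2 mul r1: issue@3 deps=(1,None) exec_start@3 write@6
I3 add r1: issue@4 deps=(None,None) exec_start@4 write@5
I4 add r4: issue@5 deps=(None,1) exec_start@5 write@6

Answer: 2 3 6 5 6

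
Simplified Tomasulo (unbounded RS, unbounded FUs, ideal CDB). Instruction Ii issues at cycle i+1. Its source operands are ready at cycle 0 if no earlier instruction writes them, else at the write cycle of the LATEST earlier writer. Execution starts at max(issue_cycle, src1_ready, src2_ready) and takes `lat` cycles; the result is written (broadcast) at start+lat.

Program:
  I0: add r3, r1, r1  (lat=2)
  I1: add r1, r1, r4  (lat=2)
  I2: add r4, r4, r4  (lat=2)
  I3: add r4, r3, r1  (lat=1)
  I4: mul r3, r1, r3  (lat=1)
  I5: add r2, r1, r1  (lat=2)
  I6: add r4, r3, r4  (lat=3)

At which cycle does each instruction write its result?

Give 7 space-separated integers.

Answer: 3 4 5 5 6 8 10

Derivation:
I0 add r3: issue@1 deps=(None,None) exec_start@1 write@3
I1 add r1: issue@2 deps=(None,None) exec_start@2 write@4
I2 add r4: issue@3 deps=(None,None) exec_start@3 write@5
I3 add r4: issue@4 deps=(0,1) exec_start@4 write@5
I4 mul r3: issue@5 deps=(1,0) exec_start@5 write@6
I5 add r2: issue@6 deps=(1,1) exec_start@6 write@8
I6 add r4: issue@7 deps=(4,3) exec_start@7 write@10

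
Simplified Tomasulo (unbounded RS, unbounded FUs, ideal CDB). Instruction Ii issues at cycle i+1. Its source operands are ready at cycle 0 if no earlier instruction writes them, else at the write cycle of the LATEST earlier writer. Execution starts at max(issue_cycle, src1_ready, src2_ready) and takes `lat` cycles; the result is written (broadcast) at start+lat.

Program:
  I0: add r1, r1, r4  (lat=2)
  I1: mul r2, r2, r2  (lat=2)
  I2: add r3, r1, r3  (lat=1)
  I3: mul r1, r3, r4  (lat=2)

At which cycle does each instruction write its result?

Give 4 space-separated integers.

Answer: 3 4 4 6

Derivation:
I0 add r1: issue@1 deps=(None,None) exec_start@1 write@3
I1 mul r2: issue@2 deps=(None,None) exec_start@2 write@4
I2 add r3: issue@3 deps=(0,None) exec_start@3 write@4
I3 mul r1: issue@4 deps=(2,None) exec_start@4 write@6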